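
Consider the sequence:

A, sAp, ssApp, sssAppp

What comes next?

ssssApppp

s(k+1) = s·s(k)·p, so each term gains s as a prefix and p as a suffix.
So the next term is s·sssAppp·p.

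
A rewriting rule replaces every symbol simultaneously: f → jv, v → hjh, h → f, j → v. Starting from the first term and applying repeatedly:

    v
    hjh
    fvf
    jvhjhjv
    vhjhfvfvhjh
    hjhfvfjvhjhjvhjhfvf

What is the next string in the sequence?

fvfjvhjhjvvhjhfvfvhjhfvfjvhjhjv

Replace each of the 19 characters of hjhfvfjvhjhjvhjhfvf in place — f v f jv hjh jv v hjh f v f v hjh f v f jv hjh jv — and concatenate.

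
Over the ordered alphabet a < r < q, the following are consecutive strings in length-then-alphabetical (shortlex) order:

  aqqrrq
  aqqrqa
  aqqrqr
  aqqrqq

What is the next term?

Find the rightmost character of aqqrqq below q, bump it to the next letter, and reset everything to its right to a.

aqqqaa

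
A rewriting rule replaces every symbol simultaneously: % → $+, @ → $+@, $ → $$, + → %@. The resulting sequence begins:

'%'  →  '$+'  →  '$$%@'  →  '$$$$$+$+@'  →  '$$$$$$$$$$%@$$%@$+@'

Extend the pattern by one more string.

Replace each of the 19 characters of $$$$$$$$$$%@$$%@$+@ in place — $$ $$ $$ $$ $$ $$ $$ $$ $$ $$ $+ $+@ $$ $$ $+ $+@ $$ %@ $+@ — and concatenate.

$$$$$$$$$$$$$$$$$$$$$+$+@$$$$$+$+@$$%@$+@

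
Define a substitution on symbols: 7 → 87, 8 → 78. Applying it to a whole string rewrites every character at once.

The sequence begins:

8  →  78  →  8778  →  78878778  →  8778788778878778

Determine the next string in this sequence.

78878778877878878778788778878778

Applying the rule to each of the 16 symbols of 8778788778878778 gives the pieces 78 87 87 78 87 78 78 87 87 78 78 87 78 87 87 78, which concatenate to the answer.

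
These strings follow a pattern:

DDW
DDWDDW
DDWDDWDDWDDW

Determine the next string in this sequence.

DDWDDWDDWDDWDDWDDWDDWDDW

s(k+1) = s(k)·s(k) — each term doubles the last.
So the next term is two copies of DDWDDWDDWDDW.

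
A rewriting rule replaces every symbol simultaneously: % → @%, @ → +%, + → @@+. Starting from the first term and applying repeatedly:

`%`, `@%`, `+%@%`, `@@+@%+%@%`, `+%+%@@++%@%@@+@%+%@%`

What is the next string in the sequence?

@@+@%@@+@%+%+%@@+@@+@%+%@%+%+%@@++%@%@@+@%+%@%

φ(+%+%@@++%@%@@+@%+%@%) expands symbol-by-symbol to @@+ @% @@+ @% +% +% @@+ @@+ @% +% @% +% +% @@+ +% @% @@+ @% +% @%; joining the 20 pieces gives the next term.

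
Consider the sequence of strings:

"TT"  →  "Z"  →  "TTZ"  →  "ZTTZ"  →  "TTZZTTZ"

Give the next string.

This is a Fibonacci-style word recurrence s(k) = s(k−2)·s(k−1): e.g. TT·Z = TTZ.
Continuing: ZTTZ · TTZZTTZ gives term 6.

ZTTZTTZZTTZ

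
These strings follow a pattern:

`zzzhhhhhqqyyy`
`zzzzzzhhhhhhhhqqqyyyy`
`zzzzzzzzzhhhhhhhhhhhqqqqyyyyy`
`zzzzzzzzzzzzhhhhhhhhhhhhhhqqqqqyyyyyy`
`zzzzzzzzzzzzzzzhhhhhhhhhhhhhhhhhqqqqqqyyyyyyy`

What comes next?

Each string has the form z^{3n} h^{3n+2} q^{n+1} y^{n+2} (n = 1, 2, …).
For the next term, n = 6, so the run lengths are 18, 20, 7, 8.

zzzzzzzzzzzzzzzzzzhhhhhhhhhhhhhhhhhhhhqqqqqqqyyyyyyyy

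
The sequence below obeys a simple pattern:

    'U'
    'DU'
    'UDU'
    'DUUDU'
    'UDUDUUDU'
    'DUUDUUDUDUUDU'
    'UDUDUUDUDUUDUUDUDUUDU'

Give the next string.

Each term (from the third on) is the two preceding terms concatenated in order: term 3 = U·DU = UDU.
So term 8 is DUUDUUDUDUUDU·UDUDUUDUDUUDUUDUDUUDU.

DUUDUUDUDUUDUUDUDUUDUDUUDUUDUDUUDU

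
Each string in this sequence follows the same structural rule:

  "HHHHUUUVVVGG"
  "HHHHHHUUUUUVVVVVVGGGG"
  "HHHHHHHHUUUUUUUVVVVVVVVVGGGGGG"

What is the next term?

Reading off run lengths: H runs 4, 6, 8; U runs 3, 5, 7; V runs 3, 6, 9; G runs 2, 4, 6 — each is linear in n (n = 1, 2, …).
At n = 4 the blocks have lengths 10, 9, 12, 8.

HHHHHHHHHHUUUUUUUUUVVVVVVVVVVVVGGGGGGGG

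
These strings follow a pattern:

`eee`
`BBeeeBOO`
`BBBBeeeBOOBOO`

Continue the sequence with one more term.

s(k+1) = BB·s(k)·BOO, so each term gains BB as a prefix and BOO as a suffix.
One more step from BBBBeeeBOOBOO gives the answer.

BBBBBBeeeBOOBOOBOO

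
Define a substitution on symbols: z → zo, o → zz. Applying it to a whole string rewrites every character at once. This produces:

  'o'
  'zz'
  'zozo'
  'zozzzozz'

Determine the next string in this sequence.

zozzzozozozzzozo

Expanding zozzzozz: z→zo, o→zz, z→zo, z→zo, z→zo, o→zz, z→zo, z→zo. Concatenated: zo zz zo zo zo zz zo zo.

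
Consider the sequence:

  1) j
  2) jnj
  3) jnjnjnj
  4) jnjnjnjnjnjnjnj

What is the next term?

jnjnjnjnjnjnjnjnjnjnjnjnjnjnjnj

s(k+1) = s(k)·n·s(k) — each term doubles the last with 'n' between the halves.
So the next term is two copies of jnjnjnjnjnjnjnj with 'n' between the halves.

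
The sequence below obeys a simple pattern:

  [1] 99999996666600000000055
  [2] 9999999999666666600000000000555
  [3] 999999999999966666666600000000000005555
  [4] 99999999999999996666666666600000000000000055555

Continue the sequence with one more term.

The n-th term is 3n-2 9's then 2n-1 6's then 2n+3 0's then n-1 5's, where the shown terms are n = 3, 4, 5, 6.
Setting n = 7 gives 19, 13, 17, 6 characters in each block.

9999999999999999999666666666666600000000000000000555555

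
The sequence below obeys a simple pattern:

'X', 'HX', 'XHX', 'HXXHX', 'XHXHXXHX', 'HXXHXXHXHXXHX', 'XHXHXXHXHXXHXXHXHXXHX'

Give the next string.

This is a Fibonacci-style word recurrence s(k) = s(k−2)·s(k−1): e.g. X·HX = XHX.
So term 8 is HXXHXXHXHXXHX·XHXHXXHXHXXHXXHXHXXHX.

HXXHXXHXHXXHXXHXHXXHXHXXHXXHXHXXHX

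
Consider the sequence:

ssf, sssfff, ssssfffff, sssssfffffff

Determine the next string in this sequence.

Term n consists of n+1 s's, followed by 2n-1 f's (n = 1, 2, …).
For the next term, n = 5, so the run lengths are 6, 9.

ssssssfffffffff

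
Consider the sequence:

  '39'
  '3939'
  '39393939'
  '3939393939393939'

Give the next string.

Every step duplicates the string.
Doubling 3939393939393939:

39393939393939393939393939393939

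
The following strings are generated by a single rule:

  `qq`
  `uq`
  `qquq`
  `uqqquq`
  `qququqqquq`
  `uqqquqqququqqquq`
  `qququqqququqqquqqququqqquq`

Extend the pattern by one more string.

uqqquqqququqqquqqququqqququqqquqqququqqquq

Each term (from the third on) is the two preceding terms concatenated in order: term 3 = qq·uq = qquq.
Continuing: uqqquqqququqqquq · qququqqququqqquqqququqqquq gives term 8.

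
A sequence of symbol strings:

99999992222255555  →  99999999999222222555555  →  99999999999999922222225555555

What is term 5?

99999999999999999999999222222222555555555

Reading off run lengths: 9 runs 7, 11, 15; 2 runs 5, 6, 7; 5 runs 5, 6, 7 — each is linear in n, where the shown terms are n = 2, 3, 4.
Setting n = 6 gives 23, 9, 9 characters in each block.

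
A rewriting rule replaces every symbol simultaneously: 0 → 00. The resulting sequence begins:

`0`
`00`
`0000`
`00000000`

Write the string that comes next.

0000000000000000

Expanding 00000000: 0→00, 0→00, 0→00, 0→00, 0→00, 0→00, 0→00, 0→00. Concatenated: 00 00 00 00 00 00 00 00.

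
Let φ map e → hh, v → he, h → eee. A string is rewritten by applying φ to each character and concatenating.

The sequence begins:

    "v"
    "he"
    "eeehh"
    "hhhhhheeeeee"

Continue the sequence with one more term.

eeeeeeeeeeeeeeeeeehhhhhhhhhhhh

Apply φ to hhhhhheeeeee symbol by symbol: h→eee, h→eee, h→eee, h→eee, h→eee, h→eee, e→hh, e→hh, e→hh, e→hh, e→hh, e→hh; joined: eee eee eee eee eee eee hh hh hh hh hh hh.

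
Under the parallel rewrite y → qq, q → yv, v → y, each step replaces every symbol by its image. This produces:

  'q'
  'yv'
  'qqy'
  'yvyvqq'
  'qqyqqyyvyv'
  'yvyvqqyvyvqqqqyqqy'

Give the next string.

Applying the rule to each of the 18 symbols of yvyvqqyvyvqqqqyqqy gives the pieces qq y qq y yv yv qq y qq y yv yv yv yv qq yv yv qq, which concatenate to the answer.

qqyqqyyvyvqqyqqyyvyvyvyvqqyvyvqq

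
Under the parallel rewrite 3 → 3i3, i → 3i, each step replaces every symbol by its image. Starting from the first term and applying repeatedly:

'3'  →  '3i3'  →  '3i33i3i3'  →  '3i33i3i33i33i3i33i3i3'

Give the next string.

3i33i3i33i33i3i33i3i33i33i3i33i33i3i33i3i33i33i3i33i3i3

φ(3i33i3i33i33i3i33i3i3) expands symbol-by-symbol to 3i3 3i 3i3 3i3 3i 3i3 3i 3i3 3i3 3i 3i3 3i3 3i 3i3 3i 3i3 3i3 3i 3i3 3i 3i3; joining the 21 pieces gives the next term.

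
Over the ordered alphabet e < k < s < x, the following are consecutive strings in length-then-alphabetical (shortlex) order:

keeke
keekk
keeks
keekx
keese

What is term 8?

keesx

Advancing 3 positions from keese through keese → keesk → keess reaches term 8.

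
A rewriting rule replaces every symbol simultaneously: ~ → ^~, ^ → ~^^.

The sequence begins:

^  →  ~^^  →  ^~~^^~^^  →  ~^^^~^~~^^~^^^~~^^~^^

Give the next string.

Rewriting the 21 symbols of ~^^^~^~~^^~^^^~~^^~^^ one by one yields ^~ ~^^ ~^^ ~^^ ^~ ~^^ ^~ ^~ ~^^ ~^^ ^~ ~^^ ~^^ ~^^ ^~ ^~ ~^^ ~^^ ^~ ~^^ ~^^; concatenated:

^~~^^~^^~^^^~~^^^~^~~^^~^^^~~^^~^^~^^^~^~~^^~^^^~~^^~^^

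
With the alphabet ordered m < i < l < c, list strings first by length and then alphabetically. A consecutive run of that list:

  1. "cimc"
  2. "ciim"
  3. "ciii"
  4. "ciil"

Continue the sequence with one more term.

Find the rightmost character of ciil below c, bump it to the next letter, and reset everything to its right to m.

ciic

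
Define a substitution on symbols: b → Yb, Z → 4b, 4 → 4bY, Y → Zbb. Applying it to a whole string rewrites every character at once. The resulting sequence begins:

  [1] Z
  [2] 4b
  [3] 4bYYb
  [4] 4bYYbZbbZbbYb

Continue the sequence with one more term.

Replace each of the 13 characters of 4bYYbZbbZbbYb in place — 4bY Yb Zbb Zbb Yb 4b Yb Yb 4b Yb Yb Zbb Yb — and concatenate.

4bYYbZbbZbbYb4bYbYb4bYbYbZbbYb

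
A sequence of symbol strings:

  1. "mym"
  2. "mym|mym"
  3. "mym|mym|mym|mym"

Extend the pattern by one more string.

Every step duplicates the string with '|' between the halves.
So the next term is two copies of mym|mym|mym|mym with '|' between the halves.

mym|mym|mym|mym|mym|mym|mym|mym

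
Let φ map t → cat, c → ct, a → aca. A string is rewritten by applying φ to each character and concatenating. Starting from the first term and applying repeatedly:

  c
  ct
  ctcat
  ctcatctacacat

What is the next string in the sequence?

ctcatctacacatctcatacactacactacacat

φ(ctcatctacacat) expands symbol-by-symbol to ct cat ct aca cat ct cat aca ct aca ct aca cat; joining the 13 pieces gives the next term.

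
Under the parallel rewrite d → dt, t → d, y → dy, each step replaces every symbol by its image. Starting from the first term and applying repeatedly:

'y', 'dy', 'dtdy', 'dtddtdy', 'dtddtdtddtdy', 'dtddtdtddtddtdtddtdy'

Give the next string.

Rewriting the 20 symbols of dtddtdtddtddtdtddtdy one by one yields dt d dt dt d dt d dt dt d dt dt d dt d dt dt d dt dy; concatenated:

dtddtdtddtddtdtddtdtddtddtdtddtdy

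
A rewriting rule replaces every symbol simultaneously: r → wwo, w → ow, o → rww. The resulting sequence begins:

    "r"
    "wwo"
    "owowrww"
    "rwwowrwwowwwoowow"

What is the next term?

wwoowowrwwowwwoowowrwwowowowrwwrwwowrwwow

φ(rwwowrwwowwwoowow) expands symbol-by-symbol to wwo ow ow rww ow wwo ow ow rww ow ow ow rww rww ow rww ow; joining the 17 pieces gives the next term.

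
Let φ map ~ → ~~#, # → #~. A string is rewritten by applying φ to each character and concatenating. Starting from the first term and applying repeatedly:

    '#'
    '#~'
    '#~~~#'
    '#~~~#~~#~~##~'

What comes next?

φ(#~~~#~~#~~##~) expands symbol-by-symbol to #~ ~~# ~~# ~~# #~ ~~# ~~# #~ ~~# ~~# #~ #~ ~~#; joining the 13 pieces gives the next term.

#~~~#~~#~~##~~~#~~##~~~#~~##~#~~~#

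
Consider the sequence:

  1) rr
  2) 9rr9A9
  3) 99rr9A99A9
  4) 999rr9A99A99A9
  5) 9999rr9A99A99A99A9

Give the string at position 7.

999999rr9A99A99A99A99A99A9

Each term wraps the previous one in 9 on the left and 9A9 on the right.
From 9999rr9A99A99A99A9, 2 further steps: 9999rr9A99A99A99A9 → 99999rr9A99A99A99A99A9 → (answer).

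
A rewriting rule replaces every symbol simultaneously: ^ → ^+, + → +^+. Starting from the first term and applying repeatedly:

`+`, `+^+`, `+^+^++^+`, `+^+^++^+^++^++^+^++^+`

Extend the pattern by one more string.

+^+^++^+^++^++^+^++^+^++^++^+^++^++^+^++^+^++^++^+^++^+

φ(+^+^++^+^++^++^+^++^+) expands symbol-by-symbol to +^+ ^+ +^+ ^+ +^+ +^+ ^+ +^+ ^+ +^+ +^+ ^+ +^+ +^+ ^+ +^+ ^+ +^+ +^+ ^+ +^+; joining the 21 pieces gives the next term.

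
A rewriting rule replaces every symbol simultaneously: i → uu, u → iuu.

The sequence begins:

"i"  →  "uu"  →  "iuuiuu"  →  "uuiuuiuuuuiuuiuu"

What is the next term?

Applying the rule to each of the 16 symbols of uuiuuiuuuuiuuiuu gives the pieces iuu iuu uu iuu iuu uu iuu iuu iuu iuu uu iuu iuu uu iuu iuu, which concatenate to the answer.

iuuiuuuuiuuiuuuuiuuiuuiuuiuuuuiuuiuuuuiuuiuu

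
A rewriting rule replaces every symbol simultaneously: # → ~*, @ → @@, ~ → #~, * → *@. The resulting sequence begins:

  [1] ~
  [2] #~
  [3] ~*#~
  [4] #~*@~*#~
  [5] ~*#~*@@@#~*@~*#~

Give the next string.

Rewriting the 16 symbols of ~*#~*@@@#~*@~*#~ one by one yields #~ *@ ~* #~ *@ @@ @@ @@ ~* #~ *@ @@ #~ *@ ~* #~; concatenated:

#~*@~*#~*@@@@@@@~*#~*@@@#~*@~*#~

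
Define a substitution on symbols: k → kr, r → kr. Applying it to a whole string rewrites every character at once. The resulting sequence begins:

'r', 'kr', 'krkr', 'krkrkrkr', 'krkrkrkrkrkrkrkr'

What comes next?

Rewriting the 16 symbols of krkrkrkrkrkrkrkr one by one yields kr kr kr kr kr kr kr kr kr kr kr kr kr kr kr kr; concatenated:

krkrkrkrkrkrkrkrkrkrkrkrkrkrkrkr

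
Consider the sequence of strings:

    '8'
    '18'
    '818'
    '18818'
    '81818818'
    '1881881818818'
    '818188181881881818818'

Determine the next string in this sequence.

1881881818818818188181881881818818

Each term (from the third on) is the two preceding terms concatenated in order: term 3 = 8·18 = 818.
Continuing: 1881881818818 · 818188181881881818818 gives term 8.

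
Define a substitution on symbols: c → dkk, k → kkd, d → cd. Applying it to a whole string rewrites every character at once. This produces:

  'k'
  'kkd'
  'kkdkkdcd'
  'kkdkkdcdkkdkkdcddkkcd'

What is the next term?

Applying the rule to each of the 21 symbols of kkdkkdcdkkdkkdcddkkcd gives the pieces kkd kkd cd kkd kkd cd dkk cd kkd kkd cd kkd kkd cd dkk cd cd kkd kkd dkk cd, which concatenate to the answer.

kkdkkdcdkkdkkdcddkkcdkkdkkdcdkkdkkdcddkkcdcdkkdkkddkkcd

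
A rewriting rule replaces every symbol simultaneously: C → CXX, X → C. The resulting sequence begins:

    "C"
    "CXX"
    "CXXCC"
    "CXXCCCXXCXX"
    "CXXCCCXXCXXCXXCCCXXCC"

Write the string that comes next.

φ(CXXCCCXXCXXCXXCCCXXCC) expands symbol-by-symbol to CXX C C CXX CXX CXX C C CXX C C CXX C C CXX CXX CXX C C CXX CXX; joining the 21 pieces gives the next term.

CXXCCCXXCXXCXXCCCXXCCCXXCCCXXCXXCXXCCCXXCXX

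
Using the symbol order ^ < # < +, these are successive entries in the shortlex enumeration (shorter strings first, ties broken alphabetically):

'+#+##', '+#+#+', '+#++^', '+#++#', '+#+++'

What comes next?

++^^^

The successor of +#+++ increments the rightmost position that isn't already + and resets every position after it to ^.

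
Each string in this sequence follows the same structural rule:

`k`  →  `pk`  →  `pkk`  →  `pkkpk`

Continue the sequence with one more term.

pkkpkpkk

From term 3 onward, concatenate the last term with the second-to-last: pk·k = pkk, pkk·pk = pkkpk, …
So term 5 is pkkpk·pkk.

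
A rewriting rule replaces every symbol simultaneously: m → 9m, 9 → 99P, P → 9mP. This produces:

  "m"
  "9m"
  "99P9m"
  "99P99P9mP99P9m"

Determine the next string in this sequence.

99P99P9mP99P99P9mP99P9m9mP99P99P9mP99P9m

Replace each of the 14 characters of 99P99P9mP99P9m in place — 99P 99P 9mP 99P 99P 9mP 99P 9m 9mP 99P 99P 9mP 99P 9m — and concatenate.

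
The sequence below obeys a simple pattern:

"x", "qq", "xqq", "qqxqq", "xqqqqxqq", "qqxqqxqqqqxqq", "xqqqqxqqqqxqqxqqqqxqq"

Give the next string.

qqxqqxqqqqxqqxqqqqxqqqqxqqxqqqqxqq

From term 3 onward, concatenate the second-to-last term with the last: x·qq = xqq, qq·xqq = qqxqq, …
The next term joins qqxqqxqqqqxqq and xqqqqxqqqqxqqxqqqqxqq.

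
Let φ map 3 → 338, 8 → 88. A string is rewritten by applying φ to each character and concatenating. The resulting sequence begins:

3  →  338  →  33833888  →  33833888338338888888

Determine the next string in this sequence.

φ(33833888338338888888) expands symbol-by-symbol to 338 338 88 338 338 88 88 88 338 338 88 338 338 88 88 88 88 88 88 88; joining the 20 pieces gives the next term.

338338883383388888883383388833833888888888888888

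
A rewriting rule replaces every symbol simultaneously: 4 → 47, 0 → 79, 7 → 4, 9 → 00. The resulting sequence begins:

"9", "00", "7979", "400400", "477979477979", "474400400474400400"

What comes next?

φ(474400400474400400) expands symbol-by-symbol to 47 4 47 47 79 79 47 79 79 47 4 47 47 79 79 47 79 79; joining the 18 pieces gives the next term.

4744747797947797947447477979477979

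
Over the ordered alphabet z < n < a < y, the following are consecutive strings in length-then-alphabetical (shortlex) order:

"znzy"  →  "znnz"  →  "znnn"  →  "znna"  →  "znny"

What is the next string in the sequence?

Find the rightmost character of znny below y, bump it to the next letter, and reset everything to its right to z.

znaz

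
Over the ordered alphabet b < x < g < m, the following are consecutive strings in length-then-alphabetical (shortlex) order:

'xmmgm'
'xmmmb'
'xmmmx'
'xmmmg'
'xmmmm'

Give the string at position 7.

gbbbx

Advancing 2 positions from xmmmm through xmmmm → gbbbb reaches term 7.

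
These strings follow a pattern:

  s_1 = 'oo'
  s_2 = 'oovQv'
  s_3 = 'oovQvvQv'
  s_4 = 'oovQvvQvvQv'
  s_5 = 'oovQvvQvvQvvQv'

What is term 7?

oovQvvQvvQvvQvvQvvQv

The strings grow by a fixed suffix vQv each time.
From oovQvvQvvQvvQv, 2 further steps: oovQvvQvvQvvQv → oovQvvQvvQvvQvvQv → (answer).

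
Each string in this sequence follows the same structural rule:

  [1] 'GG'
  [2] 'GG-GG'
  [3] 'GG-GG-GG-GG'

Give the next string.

GG-GG-GG-GG-GG-GG-GG-GG

s(k+1) = s(k)·-·s(k) — each term doubles the last with '-' between the halves.
One more doubling of GG-GG-GG-GG gives the answer.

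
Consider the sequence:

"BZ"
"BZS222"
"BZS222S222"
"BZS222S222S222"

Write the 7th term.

The strings grow by a fixed suffix S222 each time.
From BZS222S222S222, 3 further steps: BZS222S222S222 → BZS222S222S222S222 → BZS222S222S222S222S222 → (answer).

BZS222S222S222S222S222S222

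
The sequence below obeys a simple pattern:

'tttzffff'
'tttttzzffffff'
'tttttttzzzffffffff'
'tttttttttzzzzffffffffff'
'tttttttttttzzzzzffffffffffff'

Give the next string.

The n-th term is 2n+1 t's then n z's then 2n+2 f's (n = 1, 2, …).
For the next term, n = 6, so the run lengths are 13, 6, 14.

tttttttttttttzzzzzzffffffffffffff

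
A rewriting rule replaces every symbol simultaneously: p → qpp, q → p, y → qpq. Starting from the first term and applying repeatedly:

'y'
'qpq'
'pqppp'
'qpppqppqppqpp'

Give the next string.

Replace each of the 13 characters of qpppqppqppqpp in place — p qpp qpp qpp p qpp qpp p qpp qpp p qpp qpp — and concatenate.

pqppqppqpppqppqpppqppqpppqppqpp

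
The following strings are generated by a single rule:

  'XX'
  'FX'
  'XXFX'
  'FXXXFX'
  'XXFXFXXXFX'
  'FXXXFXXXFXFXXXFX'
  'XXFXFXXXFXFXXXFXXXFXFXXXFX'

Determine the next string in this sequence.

This is a Fibonacci-style word recurrence s(k) = s(k−2)·s(k−1): e.g. XX·FX = XXFX.
So term 8 is FXXXFXXXFXFXXXFX·XXFXFXXXFXFXXXFXXXFXFXXXFX.

FXXXFXXXFXFXXXFXXXFXFXXXFXFXXXFXXXFXFXXXFX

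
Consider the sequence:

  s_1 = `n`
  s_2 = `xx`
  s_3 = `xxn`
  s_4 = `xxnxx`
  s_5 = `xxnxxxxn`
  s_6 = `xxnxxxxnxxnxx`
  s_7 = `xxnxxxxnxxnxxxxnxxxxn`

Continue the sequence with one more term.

xxnxxxxnxxnxxxxnxxxxnxxnxxxxnxxnxx

Each term (from the third on) is the previous term followed by the one before it: term 3 = xx·n = xxn.
The next term joins xxnxxxxnxxnxxxxnxxxxn and xxnxxxxnxxnxx.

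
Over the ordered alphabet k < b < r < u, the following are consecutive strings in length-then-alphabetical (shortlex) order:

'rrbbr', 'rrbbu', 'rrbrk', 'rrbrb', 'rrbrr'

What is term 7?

Advancing 2 positions from rrbrr through rrbrr → rrbru reaches term 7.

rrbuk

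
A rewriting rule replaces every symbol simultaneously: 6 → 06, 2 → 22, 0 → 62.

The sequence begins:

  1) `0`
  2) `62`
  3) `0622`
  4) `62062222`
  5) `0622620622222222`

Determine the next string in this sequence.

Rewriting the 16 symbols of 0622620622222222 one by one yields 62 06 22 22 06 22 62 06 22 22 22 22 22 22 22 22; concatenated:

62062222062262062222222222222222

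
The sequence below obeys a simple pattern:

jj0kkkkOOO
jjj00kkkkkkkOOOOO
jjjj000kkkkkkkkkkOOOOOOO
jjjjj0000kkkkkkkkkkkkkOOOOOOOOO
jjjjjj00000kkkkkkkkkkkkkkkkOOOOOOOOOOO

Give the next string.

Reading off run lengths: j runs 2, 3, 4, 5, 6; 0 runs 1, 2, 3, 4, 5; k runs 4, 7, 10, 13, 16; O runs 3, 5, 7, 9, 11 — each is linear in n (n = 1, 2, …).
For the next term, n = 6, so the run lengths are 7, 6, 19, 13.

jjjjjjj000000kkkkkkkkkkkkkkkkkkkOOOOOOOOOOOOO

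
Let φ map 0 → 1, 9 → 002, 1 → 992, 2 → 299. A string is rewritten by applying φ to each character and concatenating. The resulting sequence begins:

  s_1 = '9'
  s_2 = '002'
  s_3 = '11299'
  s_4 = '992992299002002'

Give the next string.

Rewriting the 15 symbols of 992992299002002 one by one yields 002 002 299 002 002 299 299 002 002 1 1 299 1 1 299; concatenated:

0020022990020022992990020021129911299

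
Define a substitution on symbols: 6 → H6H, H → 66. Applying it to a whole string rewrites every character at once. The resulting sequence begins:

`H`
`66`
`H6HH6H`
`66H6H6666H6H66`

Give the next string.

φ(66H6H6666H6H66) expands symbol-by-symbol to H6H H6H 66 H6H 66 H6H H6H H6H H6H 66 H6H 66 H6H H6H; joining the 14 pieces gives the next term.

H6HH6H66H6H66H6HH6HH6HH6H66H6H66H6HH6H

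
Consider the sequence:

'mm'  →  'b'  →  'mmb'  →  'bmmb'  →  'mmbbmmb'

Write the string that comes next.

This is a Fibonacci-style word recurrence s(k) = s(k−2)·s(k−1): e.g. mm·b = mmb.
The next term joins bmmb and mmbbmmb.

bmmbmmbbmmb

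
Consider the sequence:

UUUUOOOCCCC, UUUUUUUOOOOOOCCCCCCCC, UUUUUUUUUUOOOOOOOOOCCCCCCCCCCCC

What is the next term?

UUUUUUUUUUUUUOOOOOOOOOOOOCCCCCCCCCCCCCCCC

Each string has the form U^{3n+1} O^{3n} C^{4n} (n = 1, 2, …).
For the next term, n = 4, so the run lengths are 13, 12, 16.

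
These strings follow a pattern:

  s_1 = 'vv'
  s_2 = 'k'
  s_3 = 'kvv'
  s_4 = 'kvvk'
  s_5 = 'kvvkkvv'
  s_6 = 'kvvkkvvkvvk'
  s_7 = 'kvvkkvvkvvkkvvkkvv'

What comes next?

This is a Fibonacci-style word recurrence s(k) = s(k−1)·s(k−2): e.g. k·vv = kvv.
The next term joins kvvkkvvkvvkkvvkkvv and kvvkkvvkvvk.

kvvkkvvkvvkkvvkkvvkvvkkvvkvvk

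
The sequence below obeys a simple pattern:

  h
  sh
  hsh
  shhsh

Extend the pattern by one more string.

Each term (from the third on) is the two preceding terms concatenated in order: term 3 = h·sh = hsh.
The next term joins hsh and shhsh.

hshshhsh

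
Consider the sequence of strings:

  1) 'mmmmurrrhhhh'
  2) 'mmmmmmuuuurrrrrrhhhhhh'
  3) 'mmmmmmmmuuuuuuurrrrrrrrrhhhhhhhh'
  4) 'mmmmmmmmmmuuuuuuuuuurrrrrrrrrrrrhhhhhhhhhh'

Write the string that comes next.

mmmmmmmmmmmmuuuuuuuuuuuuurrrrrrrrrrrrrrrhhhhhhhhhhhh

Term n consists of 2n+2 m's, followed by 3n-2 u's, followed by 3n r's, followed by 2n+2 h's (n = 1, 2, …).
At n = 5 the blocks have lengths 12, 13, 15, 12.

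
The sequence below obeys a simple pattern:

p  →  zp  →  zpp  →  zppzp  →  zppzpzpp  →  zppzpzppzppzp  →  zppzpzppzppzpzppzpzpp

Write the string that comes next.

zppzpzppzppzpzppzpzppzppzpzppzppzp

This is a Fibonacci-style word recurrence s(k) = s(k−1)·s(k−2): e.g. zp·p = zpp.
Continuing: zppzpzppzppzpzppzpzpp · zppzpzppzppzp gives term 8.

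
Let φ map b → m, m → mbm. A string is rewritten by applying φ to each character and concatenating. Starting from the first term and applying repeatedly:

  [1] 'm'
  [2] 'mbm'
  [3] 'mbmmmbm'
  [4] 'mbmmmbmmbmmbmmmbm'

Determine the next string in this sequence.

Replace each of the 17 characters of mbmmmbmmbmmbmmmbm in place — mbm m mbm mbm mbm m mbm mbm m mbm mbm m mbm mbm mbm m mbm — and concatenate.

mbmmmbmmbmmbmmmbmmbmmmbmmbmmmbmmbmmbmmmbm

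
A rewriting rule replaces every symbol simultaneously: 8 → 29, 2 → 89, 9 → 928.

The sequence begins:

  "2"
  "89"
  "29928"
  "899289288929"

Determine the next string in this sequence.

29928928892992889292992889928

Apply φ to 899289288929 symbol by symbol: 8→29, 9→928, 9→928, 2→89, 8→29, 9→928, 2→89, 8→29, 8→29, 9→928, 2→89, 9→928; joined: 29 928 928 89 29 928 89 29 29 928 89 928.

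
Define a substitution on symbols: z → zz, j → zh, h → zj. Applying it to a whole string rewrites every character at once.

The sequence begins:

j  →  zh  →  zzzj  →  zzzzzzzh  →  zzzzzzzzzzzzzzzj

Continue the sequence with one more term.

Replace each of the 16 characters of zzzzzzzzzzzzzzzj in place — zz zz zz zz zz zz zz zz zz zz zz zz zz zz zz zh — and concatenate.

zzzzzzzzzzzzzzzzzzzzzzzzzzzzzzzh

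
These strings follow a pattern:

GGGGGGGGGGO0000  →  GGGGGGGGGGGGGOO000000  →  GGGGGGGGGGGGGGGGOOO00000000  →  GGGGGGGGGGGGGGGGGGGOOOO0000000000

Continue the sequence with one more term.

GGGGGGGGGGGGGGGGGGGGGGOOOOO000000000000

Term n consists of 3n+1 G's, followed by n-2 O's, followed by 2n-2 0's, where the shown terms are n = 3, 4, 5, 6.
For the next term, n = 7, so the run lengths are 22, 5, 12.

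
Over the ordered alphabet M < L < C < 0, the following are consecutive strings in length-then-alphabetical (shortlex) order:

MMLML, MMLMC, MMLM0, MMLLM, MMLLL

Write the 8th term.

MMLCM

Stepping forward 3 times from MMLLL: MMLLL → MMLLC → MMLL0, then the target.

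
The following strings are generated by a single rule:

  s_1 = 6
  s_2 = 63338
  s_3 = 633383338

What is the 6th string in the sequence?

633383338333833383338

Every step adds 3338 to the end: s(k+1) = s(k)·3338.
From 633383338, 3 further steps: 633383338 → 6333833383338 → 63338333833383338 → (answer).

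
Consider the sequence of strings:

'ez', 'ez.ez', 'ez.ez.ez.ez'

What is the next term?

ez.ez.ez.ez.ez.ez.ez.ez

s(k+1) = s(k)·.·s(k) — each term doubles the last with '.' between the halves.
So the next term is two copies of ez.ez.ez.ez with '.' between the halves.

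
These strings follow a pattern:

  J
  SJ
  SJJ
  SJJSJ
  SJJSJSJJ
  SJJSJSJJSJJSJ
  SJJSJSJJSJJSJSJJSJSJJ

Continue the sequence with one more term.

SJJSJSJJSJJSJSJJSJSJJSJJSJSJJSJJSJ

From term 3 onward, concatenate the last term with the second-to-last: SJ·J = SJJ, SJJ·SJ = SJJSJ, …
The next term joins SJJSJSJJSJJSJSJJSJSJJ and SJJSJSJJSJJSJ.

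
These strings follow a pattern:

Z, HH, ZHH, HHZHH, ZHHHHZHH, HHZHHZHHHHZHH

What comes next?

ZHHHHZHHHHZHHZHHHHZHH

Each term (from the third on) is the two preceding terms concatenated in order: term 3 = Z·HH = ZHH.
Continuing: ZHHHHZHH · HHZHHZHHHHZHH gives term 7.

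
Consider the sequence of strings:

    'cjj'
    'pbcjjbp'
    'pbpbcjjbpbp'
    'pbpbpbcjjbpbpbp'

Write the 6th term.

Each term wraps the previous one in pb on the left and bp on the right.
From pbpbpbcjjbpbpbp, 2 further steps: pbpbpbcjjbpbpbp → pbpbpbpbcjjbpbpbpbp → (answer).

pbpbpbpbpbcjjbpbpbpbpbp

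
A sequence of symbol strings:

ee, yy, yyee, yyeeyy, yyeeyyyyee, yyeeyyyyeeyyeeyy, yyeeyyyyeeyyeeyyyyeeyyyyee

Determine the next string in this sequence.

From term 3 onward, concatenate the last term with the second-to-last: yy·ee = yyee, yyee·yy = yyeeyy, …
So term 8 is yyeeyyyyeeyyeeyyyyeeyyyyee·yyeeyyyyeeyyeeyy.

yyeeyyyyeeyyeeyyyyeeyyyyeeyyeeyyyyeeyyeeyy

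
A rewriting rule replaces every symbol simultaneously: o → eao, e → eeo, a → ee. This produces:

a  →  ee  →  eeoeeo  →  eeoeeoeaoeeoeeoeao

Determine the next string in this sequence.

eeoeeoeaoeeoeeoeaoeeoeeeaoeeoeeoeaoeeoeeoeaoeeoeeeao

Replace each of the 18 characters of eeoeeoeaoeeoeeoeao in place — eeo eeo eao eeo eeo eao eeo ee eao eeo eeo eao eeo eeo eao eeo ee eao — and concatenate.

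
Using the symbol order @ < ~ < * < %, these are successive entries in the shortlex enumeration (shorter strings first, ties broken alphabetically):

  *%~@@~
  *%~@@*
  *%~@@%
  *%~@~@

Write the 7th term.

Advancing 3 positions from *%~@~@ through *%~@~@ → *%~@~~ → *%~@~* reaches term 7.

*%~@~%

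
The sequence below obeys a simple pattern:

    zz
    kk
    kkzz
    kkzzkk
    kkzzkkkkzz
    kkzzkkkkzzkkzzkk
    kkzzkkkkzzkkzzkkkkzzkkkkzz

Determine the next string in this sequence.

kkzzkkkkzzkkzzkkkkzzkkkkzzkkzzkkkkzzkkzzkk

From term 3 onward, concatenate the last term with the second-to-last: kk·zz = kkzz, kkzz·kk = kkzzkk, …
Continuing: kkzzkkkkzzkkzzkkkkzzkkkkzz · kkzzkkkkzzkkzzkk gives term 8.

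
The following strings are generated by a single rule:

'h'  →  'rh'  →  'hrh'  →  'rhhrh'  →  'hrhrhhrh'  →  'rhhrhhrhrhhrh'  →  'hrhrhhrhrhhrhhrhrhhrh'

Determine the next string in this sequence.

rhhrhhrhrhhrhhrhrhhrhrhhrhhrhrhhrh

Each term (from the third on) is the two preceding terms concatenated in order: term 3 = h·rh = hrh.
The next term joins rhhrhhrhrhhrh and hrhrhhrhrhhrhhrhrhhrh.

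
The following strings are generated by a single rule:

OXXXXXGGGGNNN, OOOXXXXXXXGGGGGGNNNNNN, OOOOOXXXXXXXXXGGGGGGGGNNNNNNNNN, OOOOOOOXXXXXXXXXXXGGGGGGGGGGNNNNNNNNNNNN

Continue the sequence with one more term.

OOOOOOOOOXXXXXXXXXXXXXGGGGGGGGGGGGNNNNNNNNNNNNNNN

Each string has the form O^{2n-1} X^{2n+3} G^{2n+2} N^{3n} (n = 1, 2, …).
Setting n = 5 gives 9, 13, 12, 15 characters in each block.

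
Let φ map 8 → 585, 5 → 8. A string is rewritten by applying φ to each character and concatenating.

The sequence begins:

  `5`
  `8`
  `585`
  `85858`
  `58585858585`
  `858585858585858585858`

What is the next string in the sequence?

5858585858585858585858585858585858585858585

Replace each of the 21 characters of 858585858585858585858 in place — 585 8 585 8 585 8 585 8 585 8 585 8 585 8 585 8 585 8 585 8 585 — and concatenate.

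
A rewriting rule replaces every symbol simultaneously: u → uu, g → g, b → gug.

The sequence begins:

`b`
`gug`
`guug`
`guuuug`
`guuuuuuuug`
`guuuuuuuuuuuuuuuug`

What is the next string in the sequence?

φ(guuuuuuuuuuuuuuuug) expands symbol-by-symbol to g uu uu uu uu uu uu uu uu uu uu uu uu uu uu uu uu g; joining the 18 pieces gives the next term.

guuuuuuuuuuuuuuuuuuuuuuuuuuuuuuuug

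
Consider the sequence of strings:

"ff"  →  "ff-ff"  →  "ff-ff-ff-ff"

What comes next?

ff-ff-ff-ff-ff-ff-ff-ff

Each string is two copies of the previous one joined by '-'.
One more doubling of ff-ff-ff-ff gives the answer.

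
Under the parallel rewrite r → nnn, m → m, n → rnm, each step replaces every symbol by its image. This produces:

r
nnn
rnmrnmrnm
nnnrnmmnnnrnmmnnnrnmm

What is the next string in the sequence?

Rewriting the 21 symbols of nnnrnmmnnnrnmmnnnrnmm one by one yields rnm rnm rnm nnn rnm m m rnm rnm rnm nnn rnm m m rnm rnm rnm nnn rnm m m; concatenated:

rnmrnmrnmnnnrnmmmrnmrnmrnmnnnrnmmmrnmrnmrnmnnnrnmmm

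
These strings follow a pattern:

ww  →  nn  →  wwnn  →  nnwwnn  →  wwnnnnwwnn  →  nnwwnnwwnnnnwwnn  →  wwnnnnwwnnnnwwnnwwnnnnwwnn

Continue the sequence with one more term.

From term 3 onward, concatenate the second-to-last term with the last: ww·nn = wwnn, nn·wwnn = nnwwnn, …
Continuing: nnwwnnwwnnnnwwnn · wwnnnnwwnnnnwwnnwwnnnnwwnn gives term 8.

nnwwnnwwnnnnwwnnwwnnnnwwnnnnwwnnwwnnnnwwnn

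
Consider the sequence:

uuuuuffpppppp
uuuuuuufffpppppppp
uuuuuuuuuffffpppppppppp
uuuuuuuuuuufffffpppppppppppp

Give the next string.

uuuuuuuuuuuuuffffffpppppppppppppp

The n-th term is 2n+1 u's then n f's then 2n+2 p's, where the shown terms are n = 2, 3, 4, 5.
At n = 6 the blocks have lengths 13, 6, 14.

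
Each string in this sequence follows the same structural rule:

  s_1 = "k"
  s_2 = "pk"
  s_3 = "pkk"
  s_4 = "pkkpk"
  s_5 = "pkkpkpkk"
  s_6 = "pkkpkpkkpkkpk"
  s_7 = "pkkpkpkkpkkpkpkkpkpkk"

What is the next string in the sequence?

pkkpkpkkpkkpkpkkpkpkkpkkpkpkkpkkpk

Each term (from the third on) is the previous term followed by the one before it: term 3 = pk·k = pkk.
The next term joins pkkpkpkkpkkpkpkkpkpkk and pkkpkpkkpkkpk.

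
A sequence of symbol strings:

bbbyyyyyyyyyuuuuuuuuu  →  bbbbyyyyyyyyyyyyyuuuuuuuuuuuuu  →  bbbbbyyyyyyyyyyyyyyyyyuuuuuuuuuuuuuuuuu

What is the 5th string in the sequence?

bbbbbbbyyyyyyyyyyyyyyyyyyyyyyyyyuuuuuuuuuuuuuuuuuuuuuuuuu

Each string has the form b^{n+1} y^{4n+1} u^{4n+1}, where the shown terms are n = 2, 3, 4.
Setting n = 6 gives 7, 25, 25 characters in each block.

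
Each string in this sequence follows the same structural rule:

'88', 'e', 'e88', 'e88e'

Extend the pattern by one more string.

This is a Fibonacci-style word recurrence s(k) = s(k−1)·s(k−2): e.g. e·88 = e88.
So term 5 is e88e·e88.

e88ee88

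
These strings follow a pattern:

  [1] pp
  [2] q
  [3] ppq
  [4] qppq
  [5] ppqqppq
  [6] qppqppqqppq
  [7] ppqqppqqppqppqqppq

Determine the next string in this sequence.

From term 3 onward, concatenate the second-to-last term with the last: pp·q = ppq, q·ppq = qppq, …
The next term joins qppqppqqppq and ppqqppqqppqppqqppq.

qppqppqqppqppqqppqqppqppqqppq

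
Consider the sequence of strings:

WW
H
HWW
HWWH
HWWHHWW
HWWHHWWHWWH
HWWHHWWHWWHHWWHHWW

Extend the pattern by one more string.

From term 3 onward, concatenate the last term with the second-to-last: H·WW = HWW, HWW·H = HWWH, …
So term 8 is HWWHHWWHWWHHWWHHWW·HWWHHWWHWWH.

HWWHHWWHWWHHWWHHWWHWWHHWWHWWH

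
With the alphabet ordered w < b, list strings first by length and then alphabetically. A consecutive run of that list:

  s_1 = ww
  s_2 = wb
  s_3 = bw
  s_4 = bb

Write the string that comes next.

www

bb is the last string of length 2, so the next is the first of length 3: w repeated 3 times.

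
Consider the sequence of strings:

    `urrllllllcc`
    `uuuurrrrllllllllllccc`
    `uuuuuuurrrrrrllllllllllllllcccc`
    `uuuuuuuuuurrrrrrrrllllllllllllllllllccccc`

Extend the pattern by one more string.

uuuuuuuuuuuuurrrrrrrrrrllllllllllllllllllllllcccccc

The n-th term is 3n-2 u's then 2n r's then 4n+2 l's then n+1 c's (n = 1, 2, …).
For the next term, n = 5, so the run lengths are 13, 10, 22, 6.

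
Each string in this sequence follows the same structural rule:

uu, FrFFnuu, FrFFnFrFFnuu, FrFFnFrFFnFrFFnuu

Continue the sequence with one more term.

FrFFnFrFFnFrFFnFrFFnuu

Every step adds FrFFn at the front: s(k+1) = FrFFn·s(k).
So the next term is FrFFn·FrFFnFrFFnFrFFnuu.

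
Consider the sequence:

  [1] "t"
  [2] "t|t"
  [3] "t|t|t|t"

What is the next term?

Each string is two copies of the previous one joined by '|'.
One more doubling of t|t|t|t gives the answer.

t|t|t|t|t|t|t|t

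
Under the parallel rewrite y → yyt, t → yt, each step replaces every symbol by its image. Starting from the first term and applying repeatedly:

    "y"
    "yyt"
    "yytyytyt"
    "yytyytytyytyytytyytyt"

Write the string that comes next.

yytyytytyytyytytyytytyytyytytyytyytytyytytyytyytytyytyt

Applying the rule to each of the 21 symbols of yytyytytyytyytytyytyt gives the pieces yyt yyt yt yyt yyt yt yyt yt yyt yyt yt yyt yyt yt yyt yt yyt yyt yt yyt yt, which concatenate to the answer.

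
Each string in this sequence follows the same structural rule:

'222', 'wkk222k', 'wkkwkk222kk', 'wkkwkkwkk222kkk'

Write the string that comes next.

wkkwkkwkkwkk222kkkk

s(k+1) = wkk·s(k)·k, so each term gains wkk as a prefix and k as a suffix.
One more step from wkkwkkwkk222kkk gives the answer.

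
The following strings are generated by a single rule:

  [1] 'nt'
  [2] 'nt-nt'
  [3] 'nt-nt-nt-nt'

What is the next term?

Every step duplicates the string with '-' between the halves.
So the next term is two copies of nt-nt-nt-nt with '-' between the halves.

nt-nt-nt-nt-nt-nt-nt-nt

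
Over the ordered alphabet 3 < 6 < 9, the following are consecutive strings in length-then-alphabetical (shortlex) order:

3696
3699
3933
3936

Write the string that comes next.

3939

Treat 3936 as a base-3 numeral over the given alphabet and add one, carrying through any trailing 9's.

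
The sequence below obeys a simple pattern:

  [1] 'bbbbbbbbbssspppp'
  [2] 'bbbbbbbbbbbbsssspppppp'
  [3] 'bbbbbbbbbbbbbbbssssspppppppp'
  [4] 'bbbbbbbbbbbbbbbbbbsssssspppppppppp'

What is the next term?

Reading off run lengths: b runs 9, 12, 15, 18; s runs 3, 4, 5, 6; p runs 4, 6, 8, 10 — each is linear in n, where the shown terms are n = 3, 4, 5, 6.
At n = 7 the blocks have lengths 21, 7, 12.

bbbbbbbbbbbbbbbbbbbbbssssssspppppppppppp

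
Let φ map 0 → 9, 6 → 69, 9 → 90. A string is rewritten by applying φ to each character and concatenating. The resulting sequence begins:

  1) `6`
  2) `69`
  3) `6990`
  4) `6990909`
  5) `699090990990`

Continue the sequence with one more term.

Rewriting each symbol of 699090990990: 6→69, 9→90, 9→90, 0→9, 9→90, 0→9, 9→90, 9→90, 0→9, 9→90, 9→90, 0→9, which concatenates to 69 90 90 9 90 9 90 90 9 90 90 9.

69909099099090990909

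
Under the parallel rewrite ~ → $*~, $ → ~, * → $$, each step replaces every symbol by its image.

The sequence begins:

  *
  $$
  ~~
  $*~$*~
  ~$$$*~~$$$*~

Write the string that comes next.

$*~~~~$$$*~$*~~~~$$$*~

Rewriting each symbol of ~$$$*~~$$$*~: ~→$*~, $→~, $→~, $→~, *→$$, ~→$*~, ~→$*~, $→~, $→~, $→~, *→$$, ~→$*~, which concatenates to $*~ ~ ~ ~ $$ $*~ $*~ ~ ~ ~ $$ $*~.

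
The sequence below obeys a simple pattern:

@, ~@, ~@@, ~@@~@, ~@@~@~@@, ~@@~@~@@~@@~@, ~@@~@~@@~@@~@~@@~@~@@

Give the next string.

From term 3 onward, concatenate the last term with the second-to-last: ~@·@ = ~@@, ~@@·~@ = ~@@~@, …
The next term joins ~@@~@~@@~@@~@~@@~@~@@ and ~@@~@~@@~@@~@.

~@@~@~@@~@@~@~@@~@~@@~@@~@~@@~@@~@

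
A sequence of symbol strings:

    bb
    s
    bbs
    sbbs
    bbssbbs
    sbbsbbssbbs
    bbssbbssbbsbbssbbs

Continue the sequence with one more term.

From term 3 onward, concatenate the second-to-last term with the last: bb·s = bbs, s·bbs = sbbs, …
Continuing: sbbsbbssbbs · bbssbbssbbsbbssbbs gives term 8.

sbbsbbssbbsbbssbbssbbsbbssbbs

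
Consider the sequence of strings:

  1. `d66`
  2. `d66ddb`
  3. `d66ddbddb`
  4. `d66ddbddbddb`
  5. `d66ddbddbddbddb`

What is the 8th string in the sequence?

d66ddbddbddbddbddbddbddb

Each term is the previous one with ddb appended.
From d66ddbddbddbddb, 3 further steps: d66ddbddbddbddb → d66ddbddbddbddbddb → d66ddbddbddbddbddbddb → (answer).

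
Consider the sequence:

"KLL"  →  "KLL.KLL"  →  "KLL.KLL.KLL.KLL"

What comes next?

Each string is two copies of the previous one joined by '.'.
One more doubling of KLL.KLL.KLL.KLL gives the answer.

KLL.KLL.KLL.KLL.KLL.KLL.KLL.KLL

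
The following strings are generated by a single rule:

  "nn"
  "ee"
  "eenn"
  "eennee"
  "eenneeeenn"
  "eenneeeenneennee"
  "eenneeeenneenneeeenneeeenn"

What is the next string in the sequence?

eenneeeenneenneeeenneeeenneenneeeenneennee

This is a Fibonacci-style word recurrence s(k) = s(k−1)·s(k−2): e.g. ee·nn = eenn.
Continuing: eenneeeenneenneeeenneeeenn · eenneeeenneennee gives term 8.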